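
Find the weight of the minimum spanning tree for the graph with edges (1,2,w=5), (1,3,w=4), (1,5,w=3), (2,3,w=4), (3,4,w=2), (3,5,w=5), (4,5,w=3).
12 (MST edges: (1,5,w=3), (2,3,w=4), (3,4,w=2), (4,5,w=3); sum of weights 3 + 4 + 2 + 3 = 12)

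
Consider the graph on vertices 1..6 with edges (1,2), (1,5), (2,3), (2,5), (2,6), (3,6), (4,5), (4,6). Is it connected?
Yes (BFS from 1 visits [1, 2, 5, 3, 6, 4] — all 6 vertices reached)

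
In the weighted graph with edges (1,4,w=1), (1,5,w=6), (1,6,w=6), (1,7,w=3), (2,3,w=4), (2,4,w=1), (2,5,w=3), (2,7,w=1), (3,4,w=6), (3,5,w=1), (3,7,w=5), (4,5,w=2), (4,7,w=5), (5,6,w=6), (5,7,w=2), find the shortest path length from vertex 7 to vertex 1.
3 (path: 7 -> 1; weights 3 = 3)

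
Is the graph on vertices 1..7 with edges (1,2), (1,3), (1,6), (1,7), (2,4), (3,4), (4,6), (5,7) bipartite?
Yes. Partition: {1, 4, 5}, {2, 3, 6, 7}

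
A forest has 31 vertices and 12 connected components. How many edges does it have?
19 (Each of the 12 component trees on V_i vertices has V_i - 1 edges; summing gives V - C = 31 - 12 = 19)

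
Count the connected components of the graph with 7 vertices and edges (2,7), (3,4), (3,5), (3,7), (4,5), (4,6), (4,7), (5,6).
2 (components: {1}, {2, 3, 4, 5, 6, 7})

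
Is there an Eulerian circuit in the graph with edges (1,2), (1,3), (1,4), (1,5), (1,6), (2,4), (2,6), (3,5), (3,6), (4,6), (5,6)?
No (6 vertices have odd degree: {1, 2, 3, 4, 5, 6}; Eulerian circuit requires 0)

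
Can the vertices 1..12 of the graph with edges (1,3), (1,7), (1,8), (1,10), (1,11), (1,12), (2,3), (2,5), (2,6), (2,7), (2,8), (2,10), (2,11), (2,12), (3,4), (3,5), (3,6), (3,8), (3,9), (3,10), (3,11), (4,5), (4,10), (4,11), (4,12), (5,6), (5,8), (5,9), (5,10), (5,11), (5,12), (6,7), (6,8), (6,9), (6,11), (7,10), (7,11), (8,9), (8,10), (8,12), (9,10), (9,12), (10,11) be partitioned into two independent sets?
No (odd cycle of length 3: 12 -> 1 -> 8 -> 12)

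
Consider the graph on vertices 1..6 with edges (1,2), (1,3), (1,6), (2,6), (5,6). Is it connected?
No, it has 2 components: {1, 2, 3, 5, 6}, {4}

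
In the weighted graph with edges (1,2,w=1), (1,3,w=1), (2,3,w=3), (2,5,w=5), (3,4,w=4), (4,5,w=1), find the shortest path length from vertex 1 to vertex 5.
6 (path: 1 -> 2 -> 5; weights 1 + 5 = 6)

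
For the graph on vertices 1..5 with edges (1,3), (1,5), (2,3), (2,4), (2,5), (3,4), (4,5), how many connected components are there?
1 (components: {1, 2, 3, 4, 5})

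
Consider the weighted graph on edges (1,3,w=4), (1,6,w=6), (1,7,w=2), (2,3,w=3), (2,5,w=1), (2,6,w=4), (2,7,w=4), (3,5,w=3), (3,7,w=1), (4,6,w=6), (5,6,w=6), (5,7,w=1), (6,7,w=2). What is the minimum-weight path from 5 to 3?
2 (path: 5 -> 7 -> 3; weights 1 + 1 = 2)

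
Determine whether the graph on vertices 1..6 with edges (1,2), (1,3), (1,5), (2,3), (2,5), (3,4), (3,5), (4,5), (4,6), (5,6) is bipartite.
No (odd cycle of length 3: 2 -> 1 -> 3 -> 2)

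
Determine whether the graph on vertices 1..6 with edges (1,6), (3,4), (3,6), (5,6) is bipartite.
Yes. Partition: {1, 2, 3, 5}, {4, 6}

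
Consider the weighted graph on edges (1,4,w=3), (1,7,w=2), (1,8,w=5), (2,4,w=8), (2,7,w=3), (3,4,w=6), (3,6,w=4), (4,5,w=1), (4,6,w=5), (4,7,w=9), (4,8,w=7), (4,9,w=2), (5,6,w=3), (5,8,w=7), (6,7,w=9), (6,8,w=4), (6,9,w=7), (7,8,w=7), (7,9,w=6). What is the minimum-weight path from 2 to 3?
14 (path: 2 -> 4 -> 3; weights 8 + 6 = 14)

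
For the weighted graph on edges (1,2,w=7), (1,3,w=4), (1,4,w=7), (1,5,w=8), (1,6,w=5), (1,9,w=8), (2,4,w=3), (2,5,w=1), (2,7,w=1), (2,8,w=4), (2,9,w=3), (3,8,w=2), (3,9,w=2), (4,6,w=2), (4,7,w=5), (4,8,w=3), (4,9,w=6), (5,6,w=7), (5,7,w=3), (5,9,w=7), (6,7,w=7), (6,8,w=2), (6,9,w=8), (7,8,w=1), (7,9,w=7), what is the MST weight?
15 (MST edges: (1,3,w=4), (2,5,w=1), (2,7,w=1), (3,8,w=2), (3,9,w=2), (4,6,w=2), (6,8,w=2), (7,8,w=1); sum of weights 4 + 1 + 1 + 2 + 2 + 2 + 2 + 1 = 15)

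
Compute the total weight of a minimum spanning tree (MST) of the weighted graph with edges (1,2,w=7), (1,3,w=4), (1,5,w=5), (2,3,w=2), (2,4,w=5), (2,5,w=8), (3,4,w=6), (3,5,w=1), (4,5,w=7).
12 (MST edges: (1,3,w=4), (2,3,w=2), (2,4,w=5), (3,5,w=1); sum of weights 4 + 2 + 5 + 1 = 12)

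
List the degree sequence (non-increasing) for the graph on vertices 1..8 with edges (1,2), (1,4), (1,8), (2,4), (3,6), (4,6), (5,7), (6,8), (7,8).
[3, 3, 3, 3, 2, 2, 1, 1] (degrees: deg(1)=3, deg(2)=2, deg(3)=1, deg(4)=3, deg(5)=1, deg(6)=3, deg(7)=2, deg(8)=3)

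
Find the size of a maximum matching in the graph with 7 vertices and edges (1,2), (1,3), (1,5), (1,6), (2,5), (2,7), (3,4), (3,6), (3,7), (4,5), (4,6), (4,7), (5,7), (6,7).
3 (matching: (1,5), (3,4), (6,7); upper bound floor(n/2) = floor(7/2) = 3)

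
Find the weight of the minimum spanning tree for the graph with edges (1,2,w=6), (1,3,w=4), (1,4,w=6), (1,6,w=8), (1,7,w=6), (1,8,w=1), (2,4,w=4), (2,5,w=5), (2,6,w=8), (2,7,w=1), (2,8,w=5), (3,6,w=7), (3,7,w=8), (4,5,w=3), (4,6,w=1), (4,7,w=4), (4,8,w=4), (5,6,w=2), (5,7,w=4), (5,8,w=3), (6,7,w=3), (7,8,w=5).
15 (MST edges: (1,3,w=4), (1,8,w=1), (2,7,w=1), (4,6,w=1), (5,6,w=2), (5,8,w=3), (6,7,w=3); sum of weights 4 + 1 + 1 + 1 + 2 + 3 + 3 = 15)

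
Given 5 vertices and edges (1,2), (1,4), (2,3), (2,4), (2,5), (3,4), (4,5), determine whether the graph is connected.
Yes (BFS from 1 visits [1, 2, 4, 3, 5] — all 5 vertices reached)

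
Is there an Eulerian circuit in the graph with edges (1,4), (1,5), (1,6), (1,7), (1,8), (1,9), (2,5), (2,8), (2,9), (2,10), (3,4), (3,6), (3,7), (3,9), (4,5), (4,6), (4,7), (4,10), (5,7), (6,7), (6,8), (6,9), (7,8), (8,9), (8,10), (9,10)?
Yes (the graph is connected and all 10 vertices have even degree)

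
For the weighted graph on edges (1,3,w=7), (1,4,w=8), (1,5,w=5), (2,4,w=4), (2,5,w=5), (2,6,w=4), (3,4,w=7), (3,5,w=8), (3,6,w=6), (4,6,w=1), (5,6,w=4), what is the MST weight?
20 (MST edges: (1,5,w=5), (2,4,w=4), (3,6,w=6), (4,6,w=1), (5,6,w=4); sum of weights 5 + 4 + 6 + 1 + 4 = 20)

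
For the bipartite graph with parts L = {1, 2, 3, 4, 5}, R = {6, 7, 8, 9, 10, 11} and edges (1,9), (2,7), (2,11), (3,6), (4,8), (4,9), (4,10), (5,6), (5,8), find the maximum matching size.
5 (matching: (1,9), (2,11), (3,6), (4,10), (5,8); upper bound min(|L|,|R|) = min(5,6) = 5)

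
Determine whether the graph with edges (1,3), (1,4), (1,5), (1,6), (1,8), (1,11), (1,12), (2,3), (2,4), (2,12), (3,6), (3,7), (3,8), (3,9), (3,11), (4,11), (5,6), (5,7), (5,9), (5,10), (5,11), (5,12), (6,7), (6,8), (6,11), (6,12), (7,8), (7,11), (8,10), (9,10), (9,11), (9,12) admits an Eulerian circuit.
No (12 vertices have odd degree: {1, 2, 3, 4, 5, 6, 7, 8, 9, 10, 11, 12}; Eulerian circuit requires 0)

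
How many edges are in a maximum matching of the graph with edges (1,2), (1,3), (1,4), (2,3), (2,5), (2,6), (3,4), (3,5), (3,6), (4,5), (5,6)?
3 (matching: (1,2), (3,6), (4,5); upper bound floor(n/2) = floor(6/2) = 3)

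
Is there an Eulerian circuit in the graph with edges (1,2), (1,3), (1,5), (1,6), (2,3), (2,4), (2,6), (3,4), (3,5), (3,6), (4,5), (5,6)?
No (2 vertices have odd degree: {3, 4}; Eulerian circuit requires 0)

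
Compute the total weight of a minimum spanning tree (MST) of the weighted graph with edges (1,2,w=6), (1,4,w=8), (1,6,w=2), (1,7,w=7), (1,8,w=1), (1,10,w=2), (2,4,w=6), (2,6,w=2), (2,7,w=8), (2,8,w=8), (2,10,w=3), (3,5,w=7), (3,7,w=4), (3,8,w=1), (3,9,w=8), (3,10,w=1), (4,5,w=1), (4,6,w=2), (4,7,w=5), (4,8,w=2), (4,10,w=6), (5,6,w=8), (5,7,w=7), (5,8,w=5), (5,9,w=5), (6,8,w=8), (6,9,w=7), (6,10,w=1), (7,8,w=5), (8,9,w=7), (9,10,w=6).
18 (MST edges: (1,8,w=1), (2,6,w=2), (3,7,w=4), (3,8,w=1), (3,10,w=1), (4,5,w=1), (4,6,w=2), (5,9,w=5), (6,10,w=1); sum of weights 1 + 2 + 4 + 1 + 1 + 1 + 2 + 5 + 1 = 18)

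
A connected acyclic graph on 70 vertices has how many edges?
69 (A tree on V vertices has V - 1 edges, so 70 - 1 = 69)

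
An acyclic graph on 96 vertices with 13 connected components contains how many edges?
83 (Each of the 13 component trees on V_i vertices has V_i - 1 edges; summing gives V - C = 96 - 13 = 83)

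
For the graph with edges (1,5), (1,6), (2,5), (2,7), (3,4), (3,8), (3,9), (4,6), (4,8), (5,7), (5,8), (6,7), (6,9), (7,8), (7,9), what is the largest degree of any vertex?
5 (attained at vertex 7)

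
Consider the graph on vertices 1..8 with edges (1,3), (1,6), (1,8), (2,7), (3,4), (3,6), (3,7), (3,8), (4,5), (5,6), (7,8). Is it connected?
Yes (BFS from 1 visits [1, 3, 6, 8, 4, 7, 5, 2] — all 8 vertices reached)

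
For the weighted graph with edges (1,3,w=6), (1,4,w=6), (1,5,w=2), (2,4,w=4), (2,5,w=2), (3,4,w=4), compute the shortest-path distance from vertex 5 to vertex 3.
8 (path: 5 -> 1 -> 3; weights 2 + 6 = 8)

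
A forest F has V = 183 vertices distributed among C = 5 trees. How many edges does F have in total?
178 (Each of the 5 component trees on V_i vertices has V_i - 1 edges; summing gives V - C = 183 - 5 = 178)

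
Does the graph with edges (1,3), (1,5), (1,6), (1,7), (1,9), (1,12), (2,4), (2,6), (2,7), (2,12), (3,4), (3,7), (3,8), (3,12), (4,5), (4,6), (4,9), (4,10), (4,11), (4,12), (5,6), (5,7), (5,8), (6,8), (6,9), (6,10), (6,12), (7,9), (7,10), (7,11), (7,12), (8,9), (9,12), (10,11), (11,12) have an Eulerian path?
Yes (the graph is connected and exactly 2 vertices have odd degree: {3, 5}; any Eulerian path must start and end at those)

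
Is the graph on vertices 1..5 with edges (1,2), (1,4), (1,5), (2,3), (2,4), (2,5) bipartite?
No (odd cycle of length 3: 2 -> 1 -> 5 -> 2)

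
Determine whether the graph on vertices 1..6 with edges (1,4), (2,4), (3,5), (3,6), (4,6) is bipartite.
Yes. Partition: {1, 2, 5, 6}, {3, 4}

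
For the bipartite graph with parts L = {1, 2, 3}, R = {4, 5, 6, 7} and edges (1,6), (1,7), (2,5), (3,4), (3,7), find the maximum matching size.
3 (matching: (1,6), (2,5), (3,7); upper bound min(|L|,|R|) = min(3,4) = 3)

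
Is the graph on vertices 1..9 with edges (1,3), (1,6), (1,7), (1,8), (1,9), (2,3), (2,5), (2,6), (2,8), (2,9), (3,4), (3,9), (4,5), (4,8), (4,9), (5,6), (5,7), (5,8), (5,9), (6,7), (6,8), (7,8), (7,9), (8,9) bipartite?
No (odd cycle of length 3: 8 -> 1 -> 7 -> 8)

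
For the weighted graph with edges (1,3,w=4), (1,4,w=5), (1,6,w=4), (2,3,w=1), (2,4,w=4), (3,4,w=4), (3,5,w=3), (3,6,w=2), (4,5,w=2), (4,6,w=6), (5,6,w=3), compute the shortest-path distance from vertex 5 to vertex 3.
3 (path: 5 -> 3; weights 3 = 3)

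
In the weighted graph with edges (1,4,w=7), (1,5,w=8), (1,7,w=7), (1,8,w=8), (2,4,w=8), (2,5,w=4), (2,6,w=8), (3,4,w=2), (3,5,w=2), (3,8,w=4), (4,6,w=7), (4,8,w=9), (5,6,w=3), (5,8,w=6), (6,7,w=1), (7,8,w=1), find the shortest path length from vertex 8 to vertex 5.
5 (path: 8 -> 7 -> 6 -> 5; weights 1 + 1 + 3 = 5)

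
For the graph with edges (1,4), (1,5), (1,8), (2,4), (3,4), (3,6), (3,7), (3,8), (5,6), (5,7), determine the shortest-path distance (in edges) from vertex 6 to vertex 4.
2 (path: 6 -> 3 -> 4, 2 edges)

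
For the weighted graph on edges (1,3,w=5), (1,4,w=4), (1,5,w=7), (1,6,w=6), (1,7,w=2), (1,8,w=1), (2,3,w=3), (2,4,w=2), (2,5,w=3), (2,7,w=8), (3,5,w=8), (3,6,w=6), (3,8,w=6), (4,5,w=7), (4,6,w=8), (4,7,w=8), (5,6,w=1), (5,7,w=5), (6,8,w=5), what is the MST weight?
16 (MST edges: (1,4,w=4), (1,7,w=2), (1,8,w=1), (2,3,w=3), (2,4,w=2), (2,5,w=3), (5,6,w=1); sum of weights 4 + 2 + 1 + 3 + 2 + 3 + 1 = 16)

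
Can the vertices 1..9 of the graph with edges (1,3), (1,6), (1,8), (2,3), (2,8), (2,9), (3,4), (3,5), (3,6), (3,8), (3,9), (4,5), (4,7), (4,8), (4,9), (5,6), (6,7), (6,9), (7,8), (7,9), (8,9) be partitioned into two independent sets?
No (odd cycle of length 3: 3 -> 1 -> 6 -> 3)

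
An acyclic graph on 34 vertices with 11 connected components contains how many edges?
23 (Each of the 11 component trees on V_i vertices has V_i - 1 edges; summing gives V - C = 34 - 11 = 23)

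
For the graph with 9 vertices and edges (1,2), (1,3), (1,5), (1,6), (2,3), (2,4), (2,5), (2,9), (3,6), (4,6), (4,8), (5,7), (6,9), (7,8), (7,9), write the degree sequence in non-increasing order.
[5, 4, 4, 3, 3, 3, 3, 3, 2] (degrees: deg(1)=4, deg(2)=5, deg(3)=3, deg(4)=3, deg(5)=3, deg(6)=4, deg(7)=3, deg(8)=2, deg(9)=3)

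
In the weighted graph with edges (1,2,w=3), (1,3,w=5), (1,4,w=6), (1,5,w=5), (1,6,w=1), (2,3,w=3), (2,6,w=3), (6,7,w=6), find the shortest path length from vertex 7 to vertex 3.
12 (path: 7 -> 6 -> 1 -> 3; weights 6 + 1 + 5 = 12)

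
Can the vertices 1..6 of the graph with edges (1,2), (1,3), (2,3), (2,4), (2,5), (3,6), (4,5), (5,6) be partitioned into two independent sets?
No (odd cycle of length 3: 2 -> 1 -> 3 -> 2)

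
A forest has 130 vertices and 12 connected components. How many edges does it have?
118 (Each of the 12 component trees on V_i vertices has V_i - 1 edges; summing gives V - C = 130 - 12 = 118)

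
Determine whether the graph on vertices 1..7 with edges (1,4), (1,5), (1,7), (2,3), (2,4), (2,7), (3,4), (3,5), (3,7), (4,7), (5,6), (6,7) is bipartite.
No (odd cycle of length 3: 4 -> 1 -> 7 -> 4)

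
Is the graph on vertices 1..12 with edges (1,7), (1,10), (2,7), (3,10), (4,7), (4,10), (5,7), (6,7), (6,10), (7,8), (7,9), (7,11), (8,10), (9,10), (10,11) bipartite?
Yes. Partition: {1, 2, 3, 4, 5, 6, 8, 9, 11, 12}, {7, 10}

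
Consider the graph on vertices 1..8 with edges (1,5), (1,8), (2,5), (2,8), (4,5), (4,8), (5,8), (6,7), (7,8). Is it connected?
No, it has 2 components: {1, 2, 4, 5, 6, 7, 8}, {3}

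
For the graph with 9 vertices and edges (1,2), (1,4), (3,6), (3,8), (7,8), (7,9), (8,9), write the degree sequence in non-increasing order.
[3, 2, 2, 2, 2, 1, 1, 1, 0] (degrees: deg(1)=2, deg(2)=1, deg(3)=2, deg(4)=1, deg(5)=0, deg(6)=1, deg(7)=2, deg(8)=3, deg(9)=2)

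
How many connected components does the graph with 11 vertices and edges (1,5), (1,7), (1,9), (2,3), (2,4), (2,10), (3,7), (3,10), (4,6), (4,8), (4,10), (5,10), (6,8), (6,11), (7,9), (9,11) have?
1 (components: {1, 2, 3, 4, 5, 6, 7, 8, 9, 10, 11})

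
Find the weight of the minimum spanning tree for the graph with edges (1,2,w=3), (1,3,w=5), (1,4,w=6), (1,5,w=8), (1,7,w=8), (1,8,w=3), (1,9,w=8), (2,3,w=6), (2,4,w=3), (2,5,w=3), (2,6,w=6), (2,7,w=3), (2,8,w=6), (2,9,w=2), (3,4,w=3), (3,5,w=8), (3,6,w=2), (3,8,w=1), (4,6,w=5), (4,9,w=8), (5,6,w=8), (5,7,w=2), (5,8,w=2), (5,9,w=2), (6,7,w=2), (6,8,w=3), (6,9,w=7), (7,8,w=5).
17 (MST edges: (1,2,w=3), (2,4,w=3), (2,9,w=2), (3,6,w=2), (3,8,w=1), (5,7,w=2), (5,8,w=2), (5,9,w=2); sum of weights 3 + 3 + 2 + 2 + 1 + 2 + 2 + 2 = 17)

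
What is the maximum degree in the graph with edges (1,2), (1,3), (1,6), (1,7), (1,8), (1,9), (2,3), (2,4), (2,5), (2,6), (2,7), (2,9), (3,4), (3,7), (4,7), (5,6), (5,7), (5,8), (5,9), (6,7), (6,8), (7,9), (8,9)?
7 (attained at vertices 2, 7)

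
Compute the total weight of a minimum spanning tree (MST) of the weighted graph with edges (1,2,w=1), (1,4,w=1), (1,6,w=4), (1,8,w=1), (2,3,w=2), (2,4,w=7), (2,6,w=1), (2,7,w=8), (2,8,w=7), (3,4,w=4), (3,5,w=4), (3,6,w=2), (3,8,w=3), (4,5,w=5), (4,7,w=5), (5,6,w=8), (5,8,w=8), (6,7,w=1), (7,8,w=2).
11 (MST edges: (1,2,w=1), (1,4,w=1), (1,8,w=1), (2,3,w=2), (2,6,w=1), (3,5,w=4), (6,7,w=1); sum of weights 1 + 1 + 1 + 2 + 1 + 4 + 1 = 11)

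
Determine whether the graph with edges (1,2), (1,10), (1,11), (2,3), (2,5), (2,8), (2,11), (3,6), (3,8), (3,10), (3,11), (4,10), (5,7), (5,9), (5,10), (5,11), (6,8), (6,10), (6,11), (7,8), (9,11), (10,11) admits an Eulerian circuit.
No (6 vertices have odd degree: {1, 2, 3, 4, 5, 11}; Eulerian circuit requires 0)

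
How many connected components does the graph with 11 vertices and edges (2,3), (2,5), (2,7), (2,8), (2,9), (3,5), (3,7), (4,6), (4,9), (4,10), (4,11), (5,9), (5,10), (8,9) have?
2 (components: {1}, {2, 3, 4, 5, 6, 7, 8, 9, 10, 11})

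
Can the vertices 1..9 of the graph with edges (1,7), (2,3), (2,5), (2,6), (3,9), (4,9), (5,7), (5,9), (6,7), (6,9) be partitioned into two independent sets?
Yes. Partition: {1, 3, 4, 5, 6, 8}, {2, 7, 9}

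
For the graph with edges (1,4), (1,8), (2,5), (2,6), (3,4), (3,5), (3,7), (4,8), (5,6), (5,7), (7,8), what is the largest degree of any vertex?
4 (attained at vertex 5)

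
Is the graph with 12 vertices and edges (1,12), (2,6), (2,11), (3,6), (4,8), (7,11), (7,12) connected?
No, it has 5 components: {1, 2, 3, 6, 7, 11, 12}, {4, 8}, {5}, {9}, {10}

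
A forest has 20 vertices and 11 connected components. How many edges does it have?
9 (Each of the 11 component trees on V_i vertices has V_i - 1 edges; summing gives V - C = 20 - 11 = 9)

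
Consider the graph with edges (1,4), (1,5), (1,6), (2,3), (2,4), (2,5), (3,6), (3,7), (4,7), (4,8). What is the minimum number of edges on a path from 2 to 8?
2 (path: 2 -> 4 -> 8, 2 edges)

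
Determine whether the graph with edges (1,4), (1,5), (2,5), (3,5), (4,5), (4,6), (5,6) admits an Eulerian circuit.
No (4 vertices have odd degree: {2, 3, 4, 5}; Eulerian circuit requires 0)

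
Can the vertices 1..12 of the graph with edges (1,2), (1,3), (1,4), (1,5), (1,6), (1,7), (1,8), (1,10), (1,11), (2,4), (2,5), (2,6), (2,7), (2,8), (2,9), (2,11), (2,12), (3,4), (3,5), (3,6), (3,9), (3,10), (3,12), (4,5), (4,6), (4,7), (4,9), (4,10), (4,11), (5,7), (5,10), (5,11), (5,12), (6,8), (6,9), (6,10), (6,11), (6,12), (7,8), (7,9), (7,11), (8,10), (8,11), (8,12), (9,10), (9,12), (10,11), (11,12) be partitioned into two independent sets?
No (odd cycle of length 3: 11 -> 1 -> 10 -> 11)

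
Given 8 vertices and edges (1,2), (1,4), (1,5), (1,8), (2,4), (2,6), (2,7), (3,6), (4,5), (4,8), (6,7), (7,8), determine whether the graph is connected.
Yes (BFS from 1 visits [1, 2, 4, 5, 8, 6, 7, 3] — all 8 vertices reached)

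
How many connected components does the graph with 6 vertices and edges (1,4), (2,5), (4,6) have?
3 (components: {1, 4, 6}, {2, 5}, {3})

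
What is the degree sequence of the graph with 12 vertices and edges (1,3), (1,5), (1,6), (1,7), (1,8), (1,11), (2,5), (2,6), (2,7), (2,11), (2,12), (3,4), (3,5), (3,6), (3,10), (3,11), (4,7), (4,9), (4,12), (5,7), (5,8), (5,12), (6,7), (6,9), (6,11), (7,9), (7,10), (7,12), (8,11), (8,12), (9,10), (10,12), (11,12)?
[8, 7, 6, 6, 6, 6, 6, 5, 4, 4, 4, 4] (degrees: deg(1)=6, deg(2)=5, deg(3)=6, deg(4)=4, deg(5)=6, deg(6)=6, deg(7)=8, deg(8)=4, deg(9)=4, deg(10)=4, deg(11)=6, deg(12)=7)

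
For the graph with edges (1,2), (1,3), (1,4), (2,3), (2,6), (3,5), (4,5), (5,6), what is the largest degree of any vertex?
3 (attained at vertices 1, 2, 3, 5)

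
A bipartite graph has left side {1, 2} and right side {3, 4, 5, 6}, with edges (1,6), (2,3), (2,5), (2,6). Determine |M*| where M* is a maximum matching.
2 (matching: (1,6), (2,5); upper bound min(|L|,|R|) = min(2,4) = 2)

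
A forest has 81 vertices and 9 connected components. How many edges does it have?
72 (Each of the 9 component trees on V_i vertices has V_i - 1 edges; summing gives V - C = 81 - 9 = 72)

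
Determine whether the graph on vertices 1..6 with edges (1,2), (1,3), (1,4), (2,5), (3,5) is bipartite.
Yes. Partition: {1, 5, 6}, {2, 3, 4}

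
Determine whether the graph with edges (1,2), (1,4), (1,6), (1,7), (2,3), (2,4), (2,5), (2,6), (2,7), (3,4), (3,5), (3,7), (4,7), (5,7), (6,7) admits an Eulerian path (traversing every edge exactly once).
Yes (the graph is connected and exactly 2 vertices have odd degree: {5, 6}; any Eulerian path must start and end at those)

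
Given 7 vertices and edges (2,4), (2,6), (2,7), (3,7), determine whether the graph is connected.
No, it has 3 components: {1}, {2, 3, 4, 6, 7}, {5}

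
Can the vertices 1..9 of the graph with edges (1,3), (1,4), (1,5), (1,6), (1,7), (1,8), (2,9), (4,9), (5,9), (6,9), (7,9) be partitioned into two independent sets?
Yes. Partition: {1, 9}, {2, 3, 4, 5, 6, 7, 8}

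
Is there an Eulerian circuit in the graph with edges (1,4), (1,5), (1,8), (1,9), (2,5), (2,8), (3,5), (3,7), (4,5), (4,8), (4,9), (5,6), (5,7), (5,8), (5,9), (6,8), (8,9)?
Yes (the graph is connected and all 9 vertices have even degree)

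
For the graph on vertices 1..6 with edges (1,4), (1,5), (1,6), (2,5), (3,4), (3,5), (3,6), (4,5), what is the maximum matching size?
3 (matching: (1,6), (2,5), (3,4); upper bound floor(n/2) = floor(6/2) = 3)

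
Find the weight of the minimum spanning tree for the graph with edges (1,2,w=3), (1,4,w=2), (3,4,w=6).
11 (MST edges: (1,2,w=3), (1,4,w=2), (3,4,w=6); sum of weights 3 + 2 + 6 = 11)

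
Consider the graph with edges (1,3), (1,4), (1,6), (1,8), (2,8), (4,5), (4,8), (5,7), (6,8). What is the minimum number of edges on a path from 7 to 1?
3 (path: 7 -> 5 -> 4 -> 1, 3 edges)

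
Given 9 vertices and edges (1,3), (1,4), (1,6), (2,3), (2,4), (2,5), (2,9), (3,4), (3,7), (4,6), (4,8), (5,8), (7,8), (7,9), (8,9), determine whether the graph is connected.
Yes (BFS from 1 visits [1, 3, 4, 6, 2, 7, 8, 5, 9] — all 9 vertices reached)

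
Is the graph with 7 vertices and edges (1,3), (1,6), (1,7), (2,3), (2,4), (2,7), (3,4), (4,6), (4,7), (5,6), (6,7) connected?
Yes (BFS from 1 visits [1, 3, 6, 7, 2, 4, 5] — all 7 vertices reached)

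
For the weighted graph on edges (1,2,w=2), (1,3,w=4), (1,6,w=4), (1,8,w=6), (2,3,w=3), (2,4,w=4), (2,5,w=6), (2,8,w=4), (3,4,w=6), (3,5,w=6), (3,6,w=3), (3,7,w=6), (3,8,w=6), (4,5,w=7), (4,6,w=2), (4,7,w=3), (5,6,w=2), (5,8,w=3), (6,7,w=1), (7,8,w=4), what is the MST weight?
16 (MST edges: (1,2,w=2), (2,3,w=3), (3,6,w=3), (4,6,w=2), (5,6,w=2), (5,8,w=3), (6,7,w=1); sum of weights 2 + 3 + 3 + 2 + 2 + 3 + 1 = 16)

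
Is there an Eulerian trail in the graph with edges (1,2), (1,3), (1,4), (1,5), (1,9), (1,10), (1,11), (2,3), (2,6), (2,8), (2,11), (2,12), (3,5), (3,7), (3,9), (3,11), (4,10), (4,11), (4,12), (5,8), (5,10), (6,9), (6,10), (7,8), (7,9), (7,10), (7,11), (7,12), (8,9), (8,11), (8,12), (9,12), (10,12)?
Yes (the graph is connected and exactly 2 vertices have odd degree: {1, 6}; any Eulerian path must start and end at those)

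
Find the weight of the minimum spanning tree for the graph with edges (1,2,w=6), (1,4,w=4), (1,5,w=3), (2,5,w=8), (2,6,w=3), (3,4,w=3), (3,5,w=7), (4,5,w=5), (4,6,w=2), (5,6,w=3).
14 (MST edges: (1,5,w=3), (2,6,w=3), (3,4,w=3), (4,6,w=2), (5,6,w=3); sum of weights 3 + 3 + 3 + 2 + 3 = 14)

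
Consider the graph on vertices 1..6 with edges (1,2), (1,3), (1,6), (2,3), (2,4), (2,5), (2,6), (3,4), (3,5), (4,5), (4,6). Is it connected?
Yes (BFS from 1 visits [1, 2, 3, 6, 4, 5] — all 6 vertices reached)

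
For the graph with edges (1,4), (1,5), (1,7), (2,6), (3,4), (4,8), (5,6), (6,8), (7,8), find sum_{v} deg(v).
18 (handshake: sum of degrees = 2|E| = 2 x 9 = 18)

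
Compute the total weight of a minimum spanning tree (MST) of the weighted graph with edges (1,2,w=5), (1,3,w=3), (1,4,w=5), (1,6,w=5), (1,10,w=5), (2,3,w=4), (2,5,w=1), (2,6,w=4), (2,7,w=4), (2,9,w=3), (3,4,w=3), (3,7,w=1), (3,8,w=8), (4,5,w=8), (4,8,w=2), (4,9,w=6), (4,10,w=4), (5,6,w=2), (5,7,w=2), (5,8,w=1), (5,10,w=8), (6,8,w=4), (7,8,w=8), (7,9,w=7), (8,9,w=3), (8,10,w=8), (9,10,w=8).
19 (MST edges: (1,3,w=3), (2,5,w=1), (2,9,w=3), (3,7,w=1), (4,8,w=2), (4,10,w=4), (5,6,w=2), (5,7,w=2), (5,8,w=1); sum of weights 3 + 1 + 3 + 1 + 2 + 4 + 2 + 2 + 1 = 19)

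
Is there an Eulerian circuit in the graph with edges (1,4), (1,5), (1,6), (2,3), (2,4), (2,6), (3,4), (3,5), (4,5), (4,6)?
No (6 vertices have odd degree: {1, 2, 3, 4, 5, 6}; Eulerian circuit requires 0)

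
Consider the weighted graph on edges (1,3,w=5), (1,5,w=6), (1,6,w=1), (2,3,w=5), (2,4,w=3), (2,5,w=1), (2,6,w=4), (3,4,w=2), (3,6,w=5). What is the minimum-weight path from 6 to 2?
4 (path: 6 -> 2; weights 4 = 4)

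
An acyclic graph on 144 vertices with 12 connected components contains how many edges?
132 (Each of the 12 component trees on V_i vertices has V_i - 1 edges; summing gives V - C = 144 - 12 = 132)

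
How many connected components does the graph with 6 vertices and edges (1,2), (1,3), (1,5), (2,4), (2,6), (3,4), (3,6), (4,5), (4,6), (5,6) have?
1 (components: {1, 2, 3, 4, 5, 6})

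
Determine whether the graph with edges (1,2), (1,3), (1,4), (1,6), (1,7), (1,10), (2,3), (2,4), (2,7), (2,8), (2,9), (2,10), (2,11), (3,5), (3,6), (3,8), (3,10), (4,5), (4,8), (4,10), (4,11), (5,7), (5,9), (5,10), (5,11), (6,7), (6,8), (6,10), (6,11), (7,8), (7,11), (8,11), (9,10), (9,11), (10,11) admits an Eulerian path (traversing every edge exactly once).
Yes — and in fact it has an Eulerian circuit (the graph is connected and all 11 vertices have even degree)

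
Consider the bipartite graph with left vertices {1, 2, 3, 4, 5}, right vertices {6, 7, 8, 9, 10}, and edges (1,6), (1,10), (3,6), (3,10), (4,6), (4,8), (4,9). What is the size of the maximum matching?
3 (matching: (1,10), (3,6), (4,9); upper bound min(|L|,|R|) = min(5,5) = 5)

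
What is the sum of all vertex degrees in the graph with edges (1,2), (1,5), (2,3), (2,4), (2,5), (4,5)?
12 (handshake: sum of degrees = 2|E| = 2 x 6 = 12)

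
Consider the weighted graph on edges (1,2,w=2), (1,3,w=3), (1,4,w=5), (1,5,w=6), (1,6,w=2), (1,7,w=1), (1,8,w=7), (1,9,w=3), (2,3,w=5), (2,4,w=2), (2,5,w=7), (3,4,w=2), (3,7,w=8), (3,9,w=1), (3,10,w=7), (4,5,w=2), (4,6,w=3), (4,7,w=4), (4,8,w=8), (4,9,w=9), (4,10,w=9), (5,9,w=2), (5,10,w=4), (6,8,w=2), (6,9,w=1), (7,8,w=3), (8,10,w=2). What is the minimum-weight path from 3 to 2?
4 (path: 3 -> 4 -> 2; weights 2 + 2 = 4)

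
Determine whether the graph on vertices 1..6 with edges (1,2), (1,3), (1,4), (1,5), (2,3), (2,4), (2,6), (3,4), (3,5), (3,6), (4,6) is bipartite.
No (odd cycle of length 3: 4 -> 1 -> 2 -> 4)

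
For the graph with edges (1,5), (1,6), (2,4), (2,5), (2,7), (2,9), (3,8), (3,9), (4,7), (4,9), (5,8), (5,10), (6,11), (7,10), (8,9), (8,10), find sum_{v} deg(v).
32 (handshake: sum of degrees = 2|E| = 2 x 16 = 32)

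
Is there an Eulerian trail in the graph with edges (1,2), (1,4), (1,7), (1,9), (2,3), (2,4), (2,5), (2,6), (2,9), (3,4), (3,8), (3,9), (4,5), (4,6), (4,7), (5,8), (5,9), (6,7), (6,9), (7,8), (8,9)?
Yes — and in fact it has an Eulerian circuit (the graph is connected and all 9 vertices have even degree)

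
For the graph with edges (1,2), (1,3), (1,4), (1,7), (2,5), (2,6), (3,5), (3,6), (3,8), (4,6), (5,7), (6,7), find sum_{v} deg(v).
24 (handshake: sum of degrees = 2|E| = 2 x 12 = 24)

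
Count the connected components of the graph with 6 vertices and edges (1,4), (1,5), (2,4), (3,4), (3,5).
2 (components: {1, 2, 3, 4, 5}, {6})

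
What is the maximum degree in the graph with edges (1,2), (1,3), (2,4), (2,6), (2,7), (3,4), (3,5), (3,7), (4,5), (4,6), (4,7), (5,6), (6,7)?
5 (attained at vertex 4)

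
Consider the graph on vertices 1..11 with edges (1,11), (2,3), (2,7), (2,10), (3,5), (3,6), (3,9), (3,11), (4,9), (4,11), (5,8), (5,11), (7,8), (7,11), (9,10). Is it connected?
Yes (BFS from 1 visits [1, 11, 3, 4, 5, 7, 2, 6, 9, 8, 10] — all 11 vertices reached)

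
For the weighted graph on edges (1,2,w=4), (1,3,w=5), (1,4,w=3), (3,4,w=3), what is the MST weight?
10 (MST edges: (1,2,w=4), (1,4,w=3), (3,4,w=3); sum of weights 4 + 3 + 3 = 10)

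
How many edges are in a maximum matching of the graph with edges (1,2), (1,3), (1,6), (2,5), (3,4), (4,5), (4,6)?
3 (matching: (1,6), (2,5), (3,4); upper bound floor(n/2) = floor(6/2) = 3)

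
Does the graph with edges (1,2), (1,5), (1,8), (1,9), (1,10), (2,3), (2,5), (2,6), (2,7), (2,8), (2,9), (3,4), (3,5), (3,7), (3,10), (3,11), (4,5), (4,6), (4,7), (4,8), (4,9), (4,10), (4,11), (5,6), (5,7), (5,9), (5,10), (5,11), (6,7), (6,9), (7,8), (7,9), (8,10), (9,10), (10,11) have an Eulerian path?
No (8 vertices have odd degree: {1, 2, 5, 6, 7, 8, 9, 10}; Eulerian path requires 0 or 2)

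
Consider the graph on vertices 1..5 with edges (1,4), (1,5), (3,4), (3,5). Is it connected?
No, it has 2 components: {1, 3, 4, 5}, {2}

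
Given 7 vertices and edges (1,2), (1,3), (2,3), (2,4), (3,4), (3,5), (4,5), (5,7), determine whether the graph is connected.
No, it has 2 components: {1, 2, 3, 4, 5, 7}, {6}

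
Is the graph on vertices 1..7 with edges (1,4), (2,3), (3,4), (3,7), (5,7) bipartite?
Yes. Partition: {1, 3, 5, 6}, {2, 4, 7}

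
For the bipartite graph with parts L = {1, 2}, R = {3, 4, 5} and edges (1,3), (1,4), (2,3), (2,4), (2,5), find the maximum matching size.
2 (matching: (1,4), (2,5); upper bound min(|L|,|R|) = min(2,3) = 2)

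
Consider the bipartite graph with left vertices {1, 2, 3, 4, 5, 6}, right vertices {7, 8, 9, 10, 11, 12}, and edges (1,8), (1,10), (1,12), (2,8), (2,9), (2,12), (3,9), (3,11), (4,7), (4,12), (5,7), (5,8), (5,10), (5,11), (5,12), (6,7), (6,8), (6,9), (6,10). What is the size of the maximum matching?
6 (matching: (1,12), (2,9), (3,11), (4,7), (5,10), (6,8); upper bound min(|L|,|R|) = min(6,6) = 6)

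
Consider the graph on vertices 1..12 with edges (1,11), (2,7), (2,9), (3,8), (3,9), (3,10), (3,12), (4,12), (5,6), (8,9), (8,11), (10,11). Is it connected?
No, it has 2 components: {1, 2, 3, 4, 7, 8, 9, 10, 11, 12}, {5, 6}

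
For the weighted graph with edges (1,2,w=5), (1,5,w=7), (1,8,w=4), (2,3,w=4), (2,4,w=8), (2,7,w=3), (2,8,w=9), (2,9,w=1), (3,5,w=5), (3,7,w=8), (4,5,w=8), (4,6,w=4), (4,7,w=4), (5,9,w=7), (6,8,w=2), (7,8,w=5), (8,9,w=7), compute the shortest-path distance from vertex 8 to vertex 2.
8 (path: 8 -> 7 -> 2; weights 5 + 3 = 8)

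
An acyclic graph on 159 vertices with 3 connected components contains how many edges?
156 (Each of the 3 component trees on V_i vertices has V_i - 1 edges; summing gives V - C = 159 - 3 = 156)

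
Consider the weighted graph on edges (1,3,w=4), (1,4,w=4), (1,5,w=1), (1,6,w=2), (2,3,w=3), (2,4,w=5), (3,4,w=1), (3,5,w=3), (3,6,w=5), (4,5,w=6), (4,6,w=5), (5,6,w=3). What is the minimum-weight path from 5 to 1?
1 (path: 5 -> 1; weights 1 = 1)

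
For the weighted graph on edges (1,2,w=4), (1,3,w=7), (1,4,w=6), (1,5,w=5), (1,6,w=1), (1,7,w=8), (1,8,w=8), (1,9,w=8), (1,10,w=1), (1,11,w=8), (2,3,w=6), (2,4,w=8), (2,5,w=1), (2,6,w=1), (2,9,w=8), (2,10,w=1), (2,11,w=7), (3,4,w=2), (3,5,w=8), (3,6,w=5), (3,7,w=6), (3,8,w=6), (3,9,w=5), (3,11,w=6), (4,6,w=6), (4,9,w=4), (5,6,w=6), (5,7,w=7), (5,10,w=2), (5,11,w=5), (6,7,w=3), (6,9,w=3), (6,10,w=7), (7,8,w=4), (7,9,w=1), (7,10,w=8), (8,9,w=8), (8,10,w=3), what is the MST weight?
22 (MST edges: (1,6,w=1), (1,10,w=1), (2,5,w=1), (2,10,w=1), (3,4,w=2), (4,9,w=4), (5,11,w=5), (6,7,w=3), (7,9,w=1), (8,10,w=3); sum of weights 1 + 1 + 1 + 1 + 2 + 4 + 5 + 3 + 1 + 3 = 22)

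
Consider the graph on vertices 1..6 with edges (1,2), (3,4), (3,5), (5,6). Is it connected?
No, it has 2 components: {1, 2}, {3, 4, 5, 6}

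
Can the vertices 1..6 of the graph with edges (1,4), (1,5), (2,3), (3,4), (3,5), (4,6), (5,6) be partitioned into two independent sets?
Yes. Partition: {1, 3, 6}, {2, 4, 5}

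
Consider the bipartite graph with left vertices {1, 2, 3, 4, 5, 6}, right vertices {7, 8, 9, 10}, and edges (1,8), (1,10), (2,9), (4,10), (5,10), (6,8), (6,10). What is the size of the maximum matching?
3 (matching: (1,10), (2,9), (6,8); upper bound min(|L|,|R|) = min(6,4) = 4)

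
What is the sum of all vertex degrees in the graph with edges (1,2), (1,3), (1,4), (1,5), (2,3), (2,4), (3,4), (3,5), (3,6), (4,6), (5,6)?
22 (handshake: sum of degrees = 2|E| = 2 x 11 = 22)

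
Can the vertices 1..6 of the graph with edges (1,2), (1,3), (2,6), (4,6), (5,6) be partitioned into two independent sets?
Yes. Partition: {1, 6}, {2, 3, 4, 5}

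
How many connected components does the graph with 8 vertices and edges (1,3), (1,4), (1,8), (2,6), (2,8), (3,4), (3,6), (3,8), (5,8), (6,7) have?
1 (components: {1, 2, 3, 4, 5, 6, 7, 8})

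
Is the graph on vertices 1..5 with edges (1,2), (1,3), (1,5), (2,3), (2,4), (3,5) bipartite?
No (odd cycle of length 3: 5 -> 1 -> 3 -> 5)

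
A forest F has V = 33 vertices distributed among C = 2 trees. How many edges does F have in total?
31 (Each of the 2 component trees on V_i vertices has V_i - 1 edges; summing gives V - C = 33 - 2 = 31)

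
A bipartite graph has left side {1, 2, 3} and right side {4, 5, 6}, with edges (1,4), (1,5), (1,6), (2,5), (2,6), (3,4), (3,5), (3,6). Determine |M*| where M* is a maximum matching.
3 (matching: (1,6), (2,5), (3,4); upper bound min(|L|,|R|) = min(3,3) = 3)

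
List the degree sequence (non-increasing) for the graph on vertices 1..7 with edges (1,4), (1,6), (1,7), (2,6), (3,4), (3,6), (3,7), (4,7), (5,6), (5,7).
[4, 4, 3, 3, 3, 2, 1] (degrees: deg(1)=3, deg(2)=1, deg(3)=3, deg(4)=3, deg(5)=2, deg(6)=4, deg(7)=4)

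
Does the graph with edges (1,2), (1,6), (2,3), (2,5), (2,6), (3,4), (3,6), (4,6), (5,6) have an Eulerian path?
Yes (the graph is connected and exactly 2 vertices have odd degree: {3, 6}; any Eulerian path must start and end at those)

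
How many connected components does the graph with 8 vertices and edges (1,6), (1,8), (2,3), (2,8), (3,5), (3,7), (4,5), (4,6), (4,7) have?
1 (components: {1, 2, 3, 4, 5, 6, 7, 8})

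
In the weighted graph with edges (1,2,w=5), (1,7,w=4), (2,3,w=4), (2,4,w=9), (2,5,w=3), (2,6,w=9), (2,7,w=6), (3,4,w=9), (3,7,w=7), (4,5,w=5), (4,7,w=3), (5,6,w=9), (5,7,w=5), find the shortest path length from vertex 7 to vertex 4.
3 (path: 7 -> 4; weights 3 = 3)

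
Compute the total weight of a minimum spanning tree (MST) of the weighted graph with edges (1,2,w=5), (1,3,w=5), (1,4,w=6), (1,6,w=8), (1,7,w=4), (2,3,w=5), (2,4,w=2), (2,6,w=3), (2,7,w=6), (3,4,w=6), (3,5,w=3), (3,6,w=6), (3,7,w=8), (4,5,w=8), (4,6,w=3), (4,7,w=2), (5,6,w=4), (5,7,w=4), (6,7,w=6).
18 (MST edges: (1,7,w=4), (2,4,w=2), (2,6,w=3), (3,5,w=3), (4,7,w=2), (5,6,w=4); sum of weights 4 + 2 + 3 + 3 + 2 + 4 = 18)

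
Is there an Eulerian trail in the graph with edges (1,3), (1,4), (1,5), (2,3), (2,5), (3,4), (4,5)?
No (4 vertices have odd degree: {1, 3, 4, 5}; Eulerian path requires 0 or 2)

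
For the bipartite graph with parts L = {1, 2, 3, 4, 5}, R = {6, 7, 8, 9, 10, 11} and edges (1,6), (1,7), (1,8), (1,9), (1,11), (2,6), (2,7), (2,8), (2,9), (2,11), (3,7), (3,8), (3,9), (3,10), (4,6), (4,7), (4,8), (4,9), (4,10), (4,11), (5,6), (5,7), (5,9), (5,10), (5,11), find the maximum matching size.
5 (matching: (1,11), (2,9), (3,10), (4,8), (5,7); upper bound min(|L|,|R|) = min(5,6) = 5)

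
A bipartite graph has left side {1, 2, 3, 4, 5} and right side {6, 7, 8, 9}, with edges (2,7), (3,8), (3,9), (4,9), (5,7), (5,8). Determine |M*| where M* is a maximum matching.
3 (matching: (2,7), (3,9), (5,8); upper bound min(|L|,|R|) = min(5,4) = 4)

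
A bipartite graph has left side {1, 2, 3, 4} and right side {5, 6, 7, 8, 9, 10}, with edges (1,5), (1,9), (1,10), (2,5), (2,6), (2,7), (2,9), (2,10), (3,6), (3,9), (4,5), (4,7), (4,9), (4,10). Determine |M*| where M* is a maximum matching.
4 (matching: (1,10), (2,9), (3,6), (4,7); upper bound min(|L|,|R|) = min(4,6) = 4)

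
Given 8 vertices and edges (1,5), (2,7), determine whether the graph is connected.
No, it has 6 components: {1, 5}, {2, 7}, {3}, {4}, {6}, {8}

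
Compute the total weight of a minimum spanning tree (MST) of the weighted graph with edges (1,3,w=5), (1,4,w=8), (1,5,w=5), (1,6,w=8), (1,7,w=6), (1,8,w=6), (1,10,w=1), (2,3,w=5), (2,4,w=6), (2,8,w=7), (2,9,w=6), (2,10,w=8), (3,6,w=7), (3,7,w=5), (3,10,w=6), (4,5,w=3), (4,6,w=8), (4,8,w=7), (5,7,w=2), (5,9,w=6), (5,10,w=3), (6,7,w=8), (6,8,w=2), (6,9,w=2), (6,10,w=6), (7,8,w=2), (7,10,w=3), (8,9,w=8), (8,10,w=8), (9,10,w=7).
25 (MST edges: (1,3,w=5), (1,10,w=1), (2,3,w=5), (4,5,w=3), (5,7,w=2), (5,10,w=3), (6,8,w=2), (6,9,w=2), (7,8,w=2); sum of weights 5 + 1 + 5 + 3 + 2 + 3 + 2 + 2 + 2 = 25)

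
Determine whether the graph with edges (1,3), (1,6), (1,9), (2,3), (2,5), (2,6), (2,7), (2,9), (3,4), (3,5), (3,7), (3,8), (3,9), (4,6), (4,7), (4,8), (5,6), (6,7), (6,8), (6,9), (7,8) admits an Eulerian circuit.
No (6 vertices have odd degree: {1, 2, 3, 5, 6, 7}; Eulerian circuit requires 0)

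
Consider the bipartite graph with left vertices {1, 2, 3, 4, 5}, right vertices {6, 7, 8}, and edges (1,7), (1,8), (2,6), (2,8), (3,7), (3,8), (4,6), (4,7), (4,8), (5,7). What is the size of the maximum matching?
3 (matching: (1,8), (2,6), (3,7); upper bound min(|L|,|R|) = min(5,3) = 3)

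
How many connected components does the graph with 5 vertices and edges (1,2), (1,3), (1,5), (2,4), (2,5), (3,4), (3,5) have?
1 (components: {1, 2, 3, 4, 5})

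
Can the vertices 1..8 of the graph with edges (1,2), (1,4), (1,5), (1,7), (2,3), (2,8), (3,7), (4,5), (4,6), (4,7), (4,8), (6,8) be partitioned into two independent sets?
No (odd cycle of length 3: 4 -> 1 -> 7 -> 4)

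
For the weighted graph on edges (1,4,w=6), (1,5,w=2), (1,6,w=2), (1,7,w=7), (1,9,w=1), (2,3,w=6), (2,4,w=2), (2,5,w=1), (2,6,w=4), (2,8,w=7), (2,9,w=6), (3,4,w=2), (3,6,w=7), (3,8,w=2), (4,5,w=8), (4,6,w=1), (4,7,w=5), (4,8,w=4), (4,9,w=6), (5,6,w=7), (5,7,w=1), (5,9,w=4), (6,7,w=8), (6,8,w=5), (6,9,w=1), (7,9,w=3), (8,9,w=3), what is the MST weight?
11 (MST edges: (1,5,w=2), (1,9,w=1), (2,5,w=1), (3,4,w=2), (3,8,w=2), (4,6,w=1), (5,7,w=1), (6,9,w=1); sum of weights 2 + 1 + 1 + 2 + 2 + 1 + 1 + 1 = 11)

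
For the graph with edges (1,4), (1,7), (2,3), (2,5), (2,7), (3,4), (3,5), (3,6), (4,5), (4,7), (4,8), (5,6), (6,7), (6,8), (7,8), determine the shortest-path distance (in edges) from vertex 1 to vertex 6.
2 (path: 1 -> 7 -> 6, 2 edges)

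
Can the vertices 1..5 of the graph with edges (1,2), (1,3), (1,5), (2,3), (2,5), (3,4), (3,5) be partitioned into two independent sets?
No (odd cycle of length 3: 5 -> 1 -> 3 -> 5)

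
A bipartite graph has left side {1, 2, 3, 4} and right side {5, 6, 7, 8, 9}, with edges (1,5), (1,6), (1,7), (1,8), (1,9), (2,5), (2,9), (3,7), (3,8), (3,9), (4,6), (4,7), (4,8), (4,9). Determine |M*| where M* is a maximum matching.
4 (matching: (1,6), (2,9), (3,8), (4,7); upper bound min(|L|,|R|) = min(4,5) = 4)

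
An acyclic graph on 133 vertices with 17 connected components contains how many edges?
116 (Each of the 17 component trees on V_i vertices has V_i - 1 edges; summing gives V - C = 133 - 17 = 116)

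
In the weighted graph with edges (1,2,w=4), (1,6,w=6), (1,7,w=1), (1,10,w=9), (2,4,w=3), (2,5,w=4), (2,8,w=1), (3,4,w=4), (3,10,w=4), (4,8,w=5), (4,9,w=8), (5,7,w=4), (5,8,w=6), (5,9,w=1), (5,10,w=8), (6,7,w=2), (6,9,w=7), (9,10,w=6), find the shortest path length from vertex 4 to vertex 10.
8 (path: 4 -> 3 -> 10; weights 4 + 4 = 8)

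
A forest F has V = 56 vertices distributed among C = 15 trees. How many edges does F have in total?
41 (Each of the 15 component trees on V_i vertices has V_i - 1 edges; summing gives V - C = 56 - 15 = 41)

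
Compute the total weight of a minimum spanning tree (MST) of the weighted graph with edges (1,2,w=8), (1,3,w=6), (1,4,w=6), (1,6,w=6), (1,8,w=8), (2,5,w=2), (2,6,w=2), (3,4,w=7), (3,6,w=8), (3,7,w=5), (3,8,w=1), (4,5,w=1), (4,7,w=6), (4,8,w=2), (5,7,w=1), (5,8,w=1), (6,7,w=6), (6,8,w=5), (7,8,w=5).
14 (MST edges: (1,3,w=6), (2,5,w=2), (2,6,w=2), (3,8,w=1), (4,5,w=1), (5,7,w=1), (5,8,w=1); sum of weights 6 + 2 + 2 + 1 + 1 + 1 + 1 = 14)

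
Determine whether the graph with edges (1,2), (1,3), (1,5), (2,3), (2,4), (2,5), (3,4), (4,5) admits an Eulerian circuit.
No (4 vertices have odd degree: {1, 3, 4, 5}; Eulerian circuit requires 0)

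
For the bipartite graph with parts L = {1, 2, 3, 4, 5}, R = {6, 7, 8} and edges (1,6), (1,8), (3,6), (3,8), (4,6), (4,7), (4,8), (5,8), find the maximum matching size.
3 (matching: (1,8), (3,6), (4,7); upper bound min(|L|,|R|) = min(5,3) = 3)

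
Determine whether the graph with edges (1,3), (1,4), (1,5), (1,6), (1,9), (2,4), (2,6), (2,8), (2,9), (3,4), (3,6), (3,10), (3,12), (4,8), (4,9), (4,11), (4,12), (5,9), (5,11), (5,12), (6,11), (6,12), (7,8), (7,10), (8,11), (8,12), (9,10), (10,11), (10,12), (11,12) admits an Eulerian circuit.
No (8 vertices have odd degree: {1, 3, 4, 6, 8, 9, 10, 12}; Eulerian circuit requires 0)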